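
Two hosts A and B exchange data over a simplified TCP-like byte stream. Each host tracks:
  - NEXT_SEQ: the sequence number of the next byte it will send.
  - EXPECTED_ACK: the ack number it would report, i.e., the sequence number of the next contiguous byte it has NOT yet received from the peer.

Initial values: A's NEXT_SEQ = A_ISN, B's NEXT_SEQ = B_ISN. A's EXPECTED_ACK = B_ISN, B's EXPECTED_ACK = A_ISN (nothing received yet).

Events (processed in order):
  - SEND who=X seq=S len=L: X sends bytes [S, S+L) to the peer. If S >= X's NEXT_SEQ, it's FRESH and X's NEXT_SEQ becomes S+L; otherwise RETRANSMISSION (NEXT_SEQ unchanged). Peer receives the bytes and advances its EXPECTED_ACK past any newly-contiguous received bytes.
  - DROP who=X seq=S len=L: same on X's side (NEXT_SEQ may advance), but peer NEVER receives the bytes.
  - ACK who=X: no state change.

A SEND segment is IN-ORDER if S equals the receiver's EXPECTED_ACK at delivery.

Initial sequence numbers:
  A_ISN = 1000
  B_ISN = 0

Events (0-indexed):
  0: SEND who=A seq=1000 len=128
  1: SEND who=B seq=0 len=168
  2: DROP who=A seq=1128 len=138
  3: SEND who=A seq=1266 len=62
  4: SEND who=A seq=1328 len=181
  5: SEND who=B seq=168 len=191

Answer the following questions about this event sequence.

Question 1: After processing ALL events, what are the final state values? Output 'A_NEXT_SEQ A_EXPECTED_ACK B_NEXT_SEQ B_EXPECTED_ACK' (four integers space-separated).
After event 0: A_seq=1128 A_ack=0 B_seq=0 B_ack=1128
After event 1: A_seq=1128 A_ack=168 B_seq=168 B_ack=1128
After event 2: A_seq=1266 A_ack=168 B_seq=168 B_ack=1128
After event 3: A_seq=1328 A_ack=168 B_seq=168 B_ack=1128
After event 4: A_seq=1509 A_ack=168 B_seq=168 B_ack=1128
After event 5: A_seq=1509 A_ack=359 B_seq=359 B_ack=1128

Answer: 1509 359 359 1128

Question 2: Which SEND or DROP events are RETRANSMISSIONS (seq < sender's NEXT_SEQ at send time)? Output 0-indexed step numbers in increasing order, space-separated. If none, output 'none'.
Answer: none

Derivation:
Step 0: SEND seq=1000 -> fresh
Step 1: SEND seq=0 -> fresh
Step 2: DROP seq=1128 -> fresh
Step 3: SEND seq=1266 -> fresh
Step 4: SEND seq=1328 -> fresh
Step 5: SEND seq=168 -> fresh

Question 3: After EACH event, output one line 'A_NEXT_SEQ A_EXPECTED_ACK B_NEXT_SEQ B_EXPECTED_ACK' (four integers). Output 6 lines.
1128 0 0 1128
1128 168 168 1128
1266 168 168 1128
1328 168 168 1128
1509 168 168 1128
1509 359 359 1128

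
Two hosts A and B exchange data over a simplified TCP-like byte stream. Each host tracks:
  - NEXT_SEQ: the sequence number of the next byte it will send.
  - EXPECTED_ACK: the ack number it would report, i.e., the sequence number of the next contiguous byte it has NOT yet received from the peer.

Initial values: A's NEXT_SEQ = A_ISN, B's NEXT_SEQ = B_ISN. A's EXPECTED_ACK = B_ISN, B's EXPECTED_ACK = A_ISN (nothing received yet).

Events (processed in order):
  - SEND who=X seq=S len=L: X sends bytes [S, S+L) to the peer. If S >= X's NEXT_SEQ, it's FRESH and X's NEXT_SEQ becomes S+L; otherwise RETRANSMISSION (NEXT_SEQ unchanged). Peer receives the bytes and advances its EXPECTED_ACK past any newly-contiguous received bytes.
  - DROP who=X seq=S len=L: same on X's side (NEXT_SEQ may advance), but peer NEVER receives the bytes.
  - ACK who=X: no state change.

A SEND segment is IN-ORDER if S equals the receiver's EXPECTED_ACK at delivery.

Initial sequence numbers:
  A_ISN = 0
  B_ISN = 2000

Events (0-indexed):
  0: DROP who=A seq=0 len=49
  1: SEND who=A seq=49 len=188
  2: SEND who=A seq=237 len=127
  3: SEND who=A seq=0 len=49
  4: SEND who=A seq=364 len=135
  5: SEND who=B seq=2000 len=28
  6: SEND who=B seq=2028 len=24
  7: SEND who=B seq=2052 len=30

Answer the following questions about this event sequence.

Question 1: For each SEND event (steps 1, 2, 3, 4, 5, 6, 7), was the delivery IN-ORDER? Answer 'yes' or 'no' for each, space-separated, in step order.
Step 1: SEND seq=49 -> out-of-order
Step 2: SEND seq=237 -> out-of-order
Step 3: SEND seq=0 -> in-order
Step 4: SEND seq=364 -> in-order
Step 5: SEND seq=2000 -> in-order
Step 6: SEND seq=2028 -> in-order
Step 7: SEND seq=2052 -> in-order

Answer: no no yes yes yes yes yes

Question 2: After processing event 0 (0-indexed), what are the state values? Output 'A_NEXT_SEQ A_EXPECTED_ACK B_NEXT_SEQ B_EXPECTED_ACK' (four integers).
After event 0: A_seq=49 A_ack=2000 B_seq=2000 B_ack=0

49 2000 2000 0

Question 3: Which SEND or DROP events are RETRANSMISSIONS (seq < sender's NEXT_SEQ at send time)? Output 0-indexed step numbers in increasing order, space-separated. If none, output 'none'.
Answer: 3

Derivation:
Step 0: DROP seq=0 -> fresh
Step 1: SEND seq=49 -> fresh
Step 2: SEND seq=237 -> fresh
Step 3: SEND seq=0 -> retransmit
Step 4: SEND seq=364 -> fresh
Step 5: SEND seq=2000 -> fresh
Step 6: SEND seq=2028 -> fresh
Step 7: SEND seq=2052 -> fresh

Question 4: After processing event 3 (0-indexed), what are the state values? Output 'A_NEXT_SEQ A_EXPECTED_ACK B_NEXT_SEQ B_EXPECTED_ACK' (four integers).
After event 0: A_seq=49 A_ack=2000 B_seq=2000 B_ack=0
After event 1: A_seq=237 A_ack=2000 B_seq=2000 B_ack=0
After event 2: A_seq=364 A_ack=2000 B_seq=2000 B_ack=0
After event 3: A_seq=364 A_ack=2000 B_seq=2000 B_ack=364

364 2000 2000 364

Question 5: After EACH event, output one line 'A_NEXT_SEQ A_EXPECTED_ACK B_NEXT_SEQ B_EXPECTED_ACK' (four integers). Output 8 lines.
49 2000 2000 0
237 2000 2000 0
364 2000 2000 0
364 2000 2000 364
499 2000 2000 499
499 2028 2028 499
499 2052 2052 499
499 2082 2082 499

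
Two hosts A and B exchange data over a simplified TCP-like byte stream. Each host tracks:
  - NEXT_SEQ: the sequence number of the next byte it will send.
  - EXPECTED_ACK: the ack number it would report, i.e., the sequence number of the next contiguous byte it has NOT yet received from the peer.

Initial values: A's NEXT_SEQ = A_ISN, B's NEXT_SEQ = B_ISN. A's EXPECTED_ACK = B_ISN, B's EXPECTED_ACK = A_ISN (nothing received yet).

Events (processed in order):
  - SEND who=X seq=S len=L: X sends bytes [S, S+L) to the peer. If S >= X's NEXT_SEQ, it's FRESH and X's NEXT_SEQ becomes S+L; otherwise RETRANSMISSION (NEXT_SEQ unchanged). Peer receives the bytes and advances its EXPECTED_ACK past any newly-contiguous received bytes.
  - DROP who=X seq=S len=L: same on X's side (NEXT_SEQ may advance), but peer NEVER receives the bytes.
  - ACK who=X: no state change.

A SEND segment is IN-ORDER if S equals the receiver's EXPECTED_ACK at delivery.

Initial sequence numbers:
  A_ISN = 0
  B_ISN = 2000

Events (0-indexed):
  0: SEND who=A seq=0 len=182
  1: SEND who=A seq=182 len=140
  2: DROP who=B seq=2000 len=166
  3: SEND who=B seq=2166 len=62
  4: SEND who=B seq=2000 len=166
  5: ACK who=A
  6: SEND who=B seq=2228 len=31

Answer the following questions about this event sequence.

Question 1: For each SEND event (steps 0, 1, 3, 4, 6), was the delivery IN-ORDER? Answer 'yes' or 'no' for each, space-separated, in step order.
Step 0: SEND seq=0 -> in-order
Step 1: SEND seq=182 -> in-order
Step 3: SEND seq=2166 -> out-of-order
Step 4: SEND seq=2000 -> in-order
Step 6: SEND seq=2228 -> in-order

Answer: yes yes no yes yes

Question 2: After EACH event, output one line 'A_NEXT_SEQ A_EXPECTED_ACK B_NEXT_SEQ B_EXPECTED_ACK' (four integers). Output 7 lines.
182 2000 2000 182
322 2000 2000 322
322 2000 2166 322
322 2000 2228 322
322 2228 2228 322
322 2228 2228 322
322 2259 2259 322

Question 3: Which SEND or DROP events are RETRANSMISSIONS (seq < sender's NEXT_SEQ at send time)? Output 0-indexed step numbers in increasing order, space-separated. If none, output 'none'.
Step 0: SEND seq=0 -> fresh
Step 1: SEND seq=182 -> fresh
Step 2: DROP seq=2000 -> fresh
Step 3: SEND seq=2166 -> fresh
Step 4: SEND seq=2000 -> retransmit
Step 6: SEND seq=2228 -> fresh

Answer: 4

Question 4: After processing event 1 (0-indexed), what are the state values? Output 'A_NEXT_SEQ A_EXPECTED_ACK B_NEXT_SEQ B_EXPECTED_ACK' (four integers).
After event 0: A_seq=182 A_ack=2000 B_seq=2000 B_ack=182
After event 1: A_seq=322 A_ack=2000 B_seq=2000 B_ack=322

322 2000 2000 322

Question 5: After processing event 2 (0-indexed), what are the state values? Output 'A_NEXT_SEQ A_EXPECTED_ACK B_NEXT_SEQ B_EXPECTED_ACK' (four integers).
After event 0: A_seq=182 A_ack=2000 B_seq=2000 B_ack=182
After event 1: A_seq=322 A_ack=2000 B_seq=2000 B_ack=322
After event 2: A_seq=322 A_ack=2000 B_seq=2166 B_ack=322

322 2000 2166 322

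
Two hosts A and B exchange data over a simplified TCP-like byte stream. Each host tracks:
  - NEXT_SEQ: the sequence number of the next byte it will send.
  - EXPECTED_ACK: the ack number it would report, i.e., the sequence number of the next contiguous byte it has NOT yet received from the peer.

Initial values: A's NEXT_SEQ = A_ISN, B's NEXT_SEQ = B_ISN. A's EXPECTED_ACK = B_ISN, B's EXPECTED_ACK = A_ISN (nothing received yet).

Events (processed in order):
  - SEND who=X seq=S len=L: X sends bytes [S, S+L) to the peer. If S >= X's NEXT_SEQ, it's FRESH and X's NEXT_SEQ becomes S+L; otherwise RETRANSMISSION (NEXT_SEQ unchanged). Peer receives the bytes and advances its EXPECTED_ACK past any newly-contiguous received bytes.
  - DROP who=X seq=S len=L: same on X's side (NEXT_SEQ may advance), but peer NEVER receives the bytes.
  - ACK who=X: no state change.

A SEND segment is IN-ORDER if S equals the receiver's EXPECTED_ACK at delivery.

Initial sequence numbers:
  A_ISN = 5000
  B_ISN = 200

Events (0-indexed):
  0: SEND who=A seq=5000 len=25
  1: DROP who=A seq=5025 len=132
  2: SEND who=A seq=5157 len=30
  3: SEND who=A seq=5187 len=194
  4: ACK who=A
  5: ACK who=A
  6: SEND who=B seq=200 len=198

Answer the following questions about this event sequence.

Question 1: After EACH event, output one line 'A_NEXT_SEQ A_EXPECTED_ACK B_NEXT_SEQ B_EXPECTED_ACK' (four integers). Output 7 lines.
5025 200 200 5025
5157 200 200 5025
5187 200 200 5025
5381 200 200 5025
5381 200 200 5025
5381 200 200 5025
5381 398 398 5025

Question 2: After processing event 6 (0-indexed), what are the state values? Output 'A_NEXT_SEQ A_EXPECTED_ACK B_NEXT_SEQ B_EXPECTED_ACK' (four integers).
After event 0: A_seq=5025 A_ack=200 B_seq=200 B_ack=5025
After event 1: A_seq=5157 A_ack=200 B_seq=200 B_ack=5025
After event 2: A_seq=5187 A_ack=200 B_seq=200 B_ack=5025
After event 3: A_seq=5381 A_ack=200 B_seq=200 B_ack=5025
After event 4: A_seq=5381 A_ack=200 B_seq=200 B_ack=5025
After event 5: A_seq=5381 A_ack=200 B_seq=200 B_ack=5025
After event 6: A_seq=5381 A_ack=398 B_seq=398 B_ack=5025

5381 398 398 5025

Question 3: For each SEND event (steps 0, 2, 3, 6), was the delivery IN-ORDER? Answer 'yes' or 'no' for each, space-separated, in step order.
Step 0: SEND seq=5000 -> in-order
Step 2: SEND seq=5157 -> out-of-order
Step 3: SEND seq=5187 -> out-of-order
Step 6: SEND seq=200 -> in-order

Answer: yes no no yes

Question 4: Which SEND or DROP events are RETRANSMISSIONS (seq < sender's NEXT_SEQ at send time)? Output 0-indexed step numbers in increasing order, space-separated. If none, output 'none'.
Answer: none

Derivation:
Step 0: SEND seq=5000 -> fresh
Step 1: DROP seq=5025 -> fresh
Step 2: SEND seq=5157 -> fresh
Step 3: SEND seq=5187 -> fresh
Step 6: SEND seq=200 -> fresh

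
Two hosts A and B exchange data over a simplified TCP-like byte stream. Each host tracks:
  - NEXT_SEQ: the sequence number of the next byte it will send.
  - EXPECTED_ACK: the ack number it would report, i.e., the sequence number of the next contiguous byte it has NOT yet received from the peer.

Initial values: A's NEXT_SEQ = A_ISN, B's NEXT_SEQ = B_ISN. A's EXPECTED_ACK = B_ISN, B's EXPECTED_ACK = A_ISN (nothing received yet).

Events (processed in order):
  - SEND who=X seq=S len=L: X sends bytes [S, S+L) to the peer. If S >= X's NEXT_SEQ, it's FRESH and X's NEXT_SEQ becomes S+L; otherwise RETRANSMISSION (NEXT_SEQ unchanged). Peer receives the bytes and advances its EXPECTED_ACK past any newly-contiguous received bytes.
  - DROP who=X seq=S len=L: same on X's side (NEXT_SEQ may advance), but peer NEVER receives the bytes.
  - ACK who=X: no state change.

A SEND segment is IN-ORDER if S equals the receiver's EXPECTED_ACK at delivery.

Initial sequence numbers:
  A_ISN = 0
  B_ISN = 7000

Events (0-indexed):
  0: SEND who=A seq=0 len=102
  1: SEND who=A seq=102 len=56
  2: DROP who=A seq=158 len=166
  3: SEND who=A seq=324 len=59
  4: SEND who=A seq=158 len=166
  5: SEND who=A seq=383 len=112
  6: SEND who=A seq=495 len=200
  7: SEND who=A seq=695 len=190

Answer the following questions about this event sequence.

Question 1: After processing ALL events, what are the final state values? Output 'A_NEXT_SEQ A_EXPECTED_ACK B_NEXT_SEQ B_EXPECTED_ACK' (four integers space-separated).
After event 0: A_seq=102 A_ack=7000 B_seq=7000 B_ack=102
After event 1: A_seq=158 A_ack=7000 B_seq=7000 B_ack=158
After event 2: A_seq=324 A_ack=7000 B_seq=7000 B_ack=158
After event 3: A_seq=383 A_ack=7000 B_seq=7000 B_ack=158
After event 4: A_seq=383 A_ack=7000 B_seq=7000 B_ack=383
After event 5: A_seq=495 A_ack=7000 B_seq=7000 B_ack=495
After event 6: A_seq=695 A_ack=7000 B_seq=7000 B_ack=695
After event 7: A_seq=885 A_ack=7000 B_seq=7000 B_ack=885

Answer: 885 7000 7000 885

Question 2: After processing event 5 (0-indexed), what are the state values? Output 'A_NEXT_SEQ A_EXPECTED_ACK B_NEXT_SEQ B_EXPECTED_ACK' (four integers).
After event 0: A_seq=102 A_ack=7000 B_seq=7000 B_ack=102
After event 1: A_seq=158 A_ack=7000 B_seq=7000 B_ack=158
After event 2: A_seq=324 A_ack=7000 B_seq=7000 B_ack=158
After event 3: A_seq=383 A_ack=7000 B_seq=7000 B_ack=158
After event 4: A_seq=383 A_ack=7000 B_seq=7000 B_ack=383
After event 5: A_seq=495 A_ack=7000 B_seq=7000 B_ack=495

495 7000 7000 495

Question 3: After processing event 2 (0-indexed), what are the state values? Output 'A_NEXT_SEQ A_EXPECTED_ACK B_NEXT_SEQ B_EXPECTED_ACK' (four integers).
After event 0: A_seq=102 A_ack=7000 B_seq=7000 B_ack=102
After event 1: A_seq=158 A_ack=7000 B_seq=7000 B_ack=158
After event 2: A_seq=324 A_ack=7000 B_seq=7000 B_ack=158

324 7000 7000 158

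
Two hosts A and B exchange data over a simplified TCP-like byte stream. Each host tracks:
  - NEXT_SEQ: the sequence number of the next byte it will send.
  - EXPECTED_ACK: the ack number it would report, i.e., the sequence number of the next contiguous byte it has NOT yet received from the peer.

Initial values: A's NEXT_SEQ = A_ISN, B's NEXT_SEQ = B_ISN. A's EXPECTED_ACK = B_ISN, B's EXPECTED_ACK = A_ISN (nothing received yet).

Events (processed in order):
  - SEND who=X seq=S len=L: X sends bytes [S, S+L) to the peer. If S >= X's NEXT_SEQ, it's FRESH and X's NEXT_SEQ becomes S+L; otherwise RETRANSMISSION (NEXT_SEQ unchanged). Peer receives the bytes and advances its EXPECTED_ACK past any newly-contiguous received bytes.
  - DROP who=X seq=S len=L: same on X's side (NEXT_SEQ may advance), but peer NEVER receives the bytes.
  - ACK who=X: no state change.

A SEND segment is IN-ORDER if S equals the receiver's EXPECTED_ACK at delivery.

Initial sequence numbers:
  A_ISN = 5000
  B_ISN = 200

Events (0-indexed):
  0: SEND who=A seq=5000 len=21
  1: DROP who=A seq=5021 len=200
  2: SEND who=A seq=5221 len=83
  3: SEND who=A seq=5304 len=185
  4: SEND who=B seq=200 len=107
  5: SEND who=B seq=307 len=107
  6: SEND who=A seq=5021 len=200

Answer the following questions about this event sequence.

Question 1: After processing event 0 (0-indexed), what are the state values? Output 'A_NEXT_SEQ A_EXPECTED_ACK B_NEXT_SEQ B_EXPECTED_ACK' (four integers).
After event 0: A_seq=5021 A_ack=200 B_seq=200 B_ack=5021

5021 200 200 5021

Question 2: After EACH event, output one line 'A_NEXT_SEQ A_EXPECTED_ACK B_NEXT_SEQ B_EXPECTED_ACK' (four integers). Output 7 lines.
5021 200 200 5021
5221 200 200 5021
5304 200 200 5021
5489 200 200 5021
5489 307 307 5021
5489 414 414 5021
5489 414 414 5489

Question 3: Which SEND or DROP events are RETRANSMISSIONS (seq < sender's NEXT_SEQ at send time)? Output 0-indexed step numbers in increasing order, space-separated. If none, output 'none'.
Answer: 6

Derivation:
Step 0: SEND seq=5000 -> fresh
Step 1: DROP seq=5021 -> fresh
Step 2: SEND seq=5221 -> fresh
Step 3: SEND seq=5304 -> fresh
Step 4: SEND seq=200 -> fresh
Step 5: SEND seq=307 -> fresh
Step 6: SEND seq=5021 -> retransmit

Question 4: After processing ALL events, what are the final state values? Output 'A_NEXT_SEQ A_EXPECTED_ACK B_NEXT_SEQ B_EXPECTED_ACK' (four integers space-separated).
After event 0: A_seq=5021 A_ack=200 B_seq=200 B_ack=5021
After event 1: A_seq=5221 A_ack=200 B_seq=200 B_ack=5021
After event 2: A_seq=5304 A_ack=200 B_seq=200 B_ack=5021
After event 3: A_seq=5489 A_ack=200 B_seq=200 B_ack=5021
After event 4: A_seq=5489 A_ack=307 B_seq=307 B_ack=5021
After event 5: A_seq=5489 A_ack=414 B_seq=414 B_ack=5021
After event 6: A_seq=5489 A_ack=414 B_seq=414 B_ack=5489

Answer: 5489 414 414 5489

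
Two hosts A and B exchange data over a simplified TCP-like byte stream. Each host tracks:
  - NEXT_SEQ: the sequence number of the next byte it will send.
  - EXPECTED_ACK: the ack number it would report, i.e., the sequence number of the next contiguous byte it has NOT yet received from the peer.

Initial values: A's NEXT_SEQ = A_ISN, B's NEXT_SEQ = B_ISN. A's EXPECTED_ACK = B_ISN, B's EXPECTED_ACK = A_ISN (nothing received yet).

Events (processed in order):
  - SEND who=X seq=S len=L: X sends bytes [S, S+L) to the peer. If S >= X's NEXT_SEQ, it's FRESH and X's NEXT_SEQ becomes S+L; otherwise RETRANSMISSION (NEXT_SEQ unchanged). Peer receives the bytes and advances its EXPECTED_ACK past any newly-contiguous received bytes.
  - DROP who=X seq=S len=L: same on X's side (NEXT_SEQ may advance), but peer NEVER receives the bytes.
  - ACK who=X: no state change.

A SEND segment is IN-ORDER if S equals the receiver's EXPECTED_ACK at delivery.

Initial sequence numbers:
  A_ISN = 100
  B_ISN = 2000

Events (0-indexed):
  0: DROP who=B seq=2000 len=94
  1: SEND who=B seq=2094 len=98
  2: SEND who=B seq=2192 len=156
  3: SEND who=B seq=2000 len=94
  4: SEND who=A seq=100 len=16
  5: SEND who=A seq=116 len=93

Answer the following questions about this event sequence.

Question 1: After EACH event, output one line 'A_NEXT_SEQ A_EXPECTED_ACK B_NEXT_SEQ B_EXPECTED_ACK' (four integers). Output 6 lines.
100 2000 2094 100
100 2000 2192 100
100 2000 2348 100
100 2348 2348 100
116 2348 2348 116
209 2348 2348 209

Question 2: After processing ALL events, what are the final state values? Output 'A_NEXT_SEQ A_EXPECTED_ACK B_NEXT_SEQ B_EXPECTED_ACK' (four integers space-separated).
Answer: 209 2348 2348 209

Derivation:
After event 0: A_seq=100 A_ack=2000 B_seq=2094 B_ack=100
After event 1: A_seq=100 A_ack=2000 B_seq=2192 B_ack=100
After event 2: A_seq=100 A_ack=2000 B_seq=2348 B_ack=100
After event 3: A_seq=100 A_ack=2348 B_seq=2348 B_ack=100
After event 4: A_seq=116 A_ack=2348 B_seq=2348 B_ack=116
After event 5: A_seq=209 A_ack=2348 B_seq=2348 B_ack=209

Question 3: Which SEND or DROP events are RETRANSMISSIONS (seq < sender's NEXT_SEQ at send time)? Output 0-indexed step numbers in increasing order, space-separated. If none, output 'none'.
Step 0: DROP seq=2000 -> fresh
Step 1: SEND seq=2094 -> fresh
Step 2: SEND seq=2192 -> fresh
Step 3: SEND seq=2000 -> retransmit
Step 4: SEND seq=100 -> fresh
Step 5: SEND seq=116 -> fresh

Answer: 3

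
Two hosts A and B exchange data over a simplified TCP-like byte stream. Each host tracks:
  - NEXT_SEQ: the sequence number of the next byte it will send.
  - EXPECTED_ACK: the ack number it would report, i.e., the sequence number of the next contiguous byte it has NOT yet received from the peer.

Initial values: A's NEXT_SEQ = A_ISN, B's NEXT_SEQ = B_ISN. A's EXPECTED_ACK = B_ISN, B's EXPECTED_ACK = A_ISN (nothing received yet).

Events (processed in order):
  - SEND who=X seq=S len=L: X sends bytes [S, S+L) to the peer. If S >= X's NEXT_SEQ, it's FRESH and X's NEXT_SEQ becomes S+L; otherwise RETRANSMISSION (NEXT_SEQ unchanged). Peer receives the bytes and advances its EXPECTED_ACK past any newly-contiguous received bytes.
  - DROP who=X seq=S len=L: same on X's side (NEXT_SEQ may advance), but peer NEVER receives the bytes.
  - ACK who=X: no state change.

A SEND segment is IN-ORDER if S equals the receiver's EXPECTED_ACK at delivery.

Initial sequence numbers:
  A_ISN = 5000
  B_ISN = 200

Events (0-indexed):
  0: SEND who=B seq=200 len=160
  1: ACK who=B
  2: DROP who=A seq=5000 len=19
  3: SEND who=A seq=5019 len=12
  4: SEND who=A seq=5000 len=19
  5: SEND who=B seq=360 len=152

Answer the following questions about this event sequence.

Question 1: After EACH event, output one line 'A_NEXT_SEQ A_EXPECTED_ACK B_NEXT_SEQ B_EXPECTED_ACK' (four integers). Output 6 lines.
5000 360 360 5000
5000 360 360 5000
5019 360 360 5000
5031 360 360 5000
5031 360 360 5031
5031 512 512 5031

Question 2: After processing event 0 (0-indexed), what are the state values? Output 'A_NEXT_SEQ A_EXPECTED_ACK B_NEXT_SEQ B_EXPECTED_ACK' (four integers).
After event 0: A_seq=5000 A_ack=360 B_seq=360 B_ack=5000

5000 360 360 5000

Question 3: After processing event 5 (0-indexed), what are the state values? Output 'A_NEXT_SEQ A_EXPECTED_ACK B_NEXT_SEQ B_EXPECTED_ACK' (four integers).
After event 0: A_seq=5000 A_ack=360 B_seq=360 B_ack=5000
After event 1: A_seq=5000 A_ack=360 B_seq=360 B_ack=5000
After event 2: A_seq=5019 A_ack=360 B_seq=360 B_ack=5000
After event 3: A_seq=5031 A_ack=360 B_seq=360 B_ack=5000
After event 4: A_seq=5031 A_ack=360 B_seq=360 B_ack=5031
After event 5: A_seq=5031 A_ack=512 B_seq=512 B_ack=5031

5031 512 512 5031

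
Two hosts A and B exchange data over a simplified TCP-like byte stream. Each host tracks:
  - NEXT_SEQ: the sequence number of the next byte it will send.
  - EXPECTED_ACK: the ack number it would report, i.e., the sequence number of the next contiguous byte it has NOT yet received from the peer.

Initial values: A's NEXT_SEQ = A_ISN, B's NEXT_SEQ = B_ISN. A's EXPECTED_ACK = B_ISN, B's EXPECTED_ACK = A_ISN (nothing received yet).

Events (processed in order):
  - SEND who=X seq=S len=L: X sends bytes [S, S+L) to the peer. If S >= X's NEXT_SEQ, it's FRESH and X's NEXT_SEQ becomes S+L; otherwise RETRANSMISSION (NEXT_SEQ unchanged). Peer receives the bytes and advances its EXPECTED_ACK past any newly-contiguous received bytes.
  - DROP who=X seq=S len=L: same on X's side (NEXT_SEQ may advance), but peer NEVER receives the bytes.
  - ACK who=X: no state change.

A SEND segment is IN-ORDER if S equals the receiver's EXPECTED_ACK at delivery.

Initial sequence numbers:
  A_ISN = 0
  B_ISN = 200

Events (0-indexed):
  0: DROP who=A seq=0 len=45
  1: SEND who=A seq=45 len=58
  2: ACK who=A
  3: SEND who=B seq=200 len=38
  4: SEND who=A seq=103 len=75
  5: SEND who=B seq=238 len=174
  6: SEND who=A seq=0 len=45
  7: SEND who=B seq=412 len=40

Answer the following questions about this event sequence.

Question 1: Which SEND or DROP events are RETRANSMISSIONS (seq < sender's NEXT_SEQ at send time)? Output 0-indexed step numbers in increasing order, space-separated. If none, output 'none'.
Step 0: DROP seq=0 -> fresh
Step 1: SEND seq=45 -> fresh
Step 3: SEND seq=200 -> fresh
Step 4: SEND seq=103 -> fresh
Step 5: SEND seq=238 -> fresh
Step 6: SEND seq=0 -> retransmit
Step 7: SEND seq=412 -> fresh

Answer: 6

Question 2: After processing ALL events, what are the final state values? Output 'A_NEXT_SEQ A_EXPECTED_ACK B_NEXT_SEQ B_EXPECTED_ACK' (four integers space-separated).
Answer: 178 452 452 178

Derivation:
After event 0: A_seq=45 A_ack=200 B_seq=200 B_ack=0
After event 1: A_seq=103 A_ack=200 B_seq=200 B_ack=0
After event 2: A_seq=103 A_ack=200 B_seq=200 B_ack=0
After event 3: A_seq=103 A_ack=238 B_seq=238 B_ack=0
After event 4: A_seq=178 A_ack=238 B_seq=238 B_ack=0
After event 5: A_seq=178 A_ack=412 B_seq=412 B_ack=0
After event 6: A_seq=178 A_ack=412 B_seq=412 B_ack=178
After event 7: A_seq=178 A_ack=452 B_seq=452 B_ack=178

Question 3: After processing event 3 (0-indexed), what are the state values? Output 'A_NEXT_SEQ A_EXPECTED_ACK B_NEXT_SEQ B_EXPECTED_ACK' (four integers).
After event 0: A_seq=45 A_ack=200 B_seq=200 B_ack=0
After event 1: A_seq=103 A_ack=200 B_seq=200 B_ack=0
After event 2: A_seq=103 A_ack=200 B_seq=200 B_ack=0
After event 3: A_seq=103 A_ack=238 B_seq=238 B_ack=0

103 238 238 0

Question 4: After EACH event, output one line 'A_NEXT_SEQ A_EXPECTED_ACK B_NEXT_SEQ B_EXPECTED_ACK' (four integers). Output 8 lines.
45 200 200 0
103 200 200 0
103 200 200 0
103 238 238 0
178 238 238 0
178 412 412 0
178 412 412 178
178 452 452 178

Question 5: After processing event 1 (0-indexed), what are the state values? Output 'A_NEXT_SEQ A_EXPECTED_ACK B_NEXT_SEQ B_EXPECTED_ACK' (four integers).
After event 0: A_seq=45 A_ack=200 B_seq=200 B_ack=0
After event 1: A_seq=103 A_ack=200 B_seq=200 B_ack=0

103 200 200 0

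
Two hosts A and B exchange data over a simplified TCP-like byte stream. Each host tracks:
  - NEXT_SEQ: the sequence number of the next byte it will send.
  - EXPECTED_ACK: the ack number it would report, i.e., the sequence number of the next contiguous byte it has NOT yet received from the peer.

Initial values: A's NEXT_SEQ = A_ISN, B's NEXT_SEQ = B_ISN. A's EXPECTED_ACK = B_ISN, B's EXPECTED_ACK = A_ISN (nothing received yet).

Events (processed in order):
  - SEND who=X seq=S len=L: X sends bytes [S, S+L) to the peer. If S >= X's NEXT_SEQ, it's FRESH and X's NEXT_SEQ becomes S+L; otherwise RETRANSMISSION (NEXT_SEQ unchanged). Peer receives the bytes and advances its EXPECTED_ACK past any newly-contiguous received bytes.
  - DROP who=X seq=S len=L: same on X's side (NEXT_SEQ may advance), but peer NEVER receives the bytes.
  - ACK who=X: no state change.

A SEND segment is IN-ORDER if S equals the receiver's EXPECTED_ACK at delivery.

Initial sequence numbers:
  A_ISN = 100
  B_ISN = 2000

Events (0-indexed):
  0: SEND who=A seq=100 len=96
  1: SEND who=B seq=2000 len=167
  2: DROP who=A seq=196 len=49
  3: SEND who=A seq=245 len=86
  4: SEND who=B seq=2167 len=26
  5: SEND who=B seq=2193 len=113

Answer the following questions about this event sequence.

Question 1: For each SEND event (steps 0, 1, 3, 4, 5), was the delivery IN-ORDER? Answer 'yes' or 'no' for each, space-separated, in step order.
Step 0: SEND seq=100 -> in-order
Step 1: SEND seq=2000 -> in-order
Step 3: SEND seq=245 -> out-of-order
Step 4: SEND seq=2167 -> in-order
Step 5: SEND seq=2193 -> in-order

Answer: yes yes no yes yes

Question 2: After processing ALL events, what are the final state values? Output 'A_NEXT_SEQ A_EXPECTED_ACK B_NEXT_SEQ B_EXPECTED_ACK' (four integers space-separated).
Answer: 331 2306 2306 196

Derivation:
After event 0: A_seq=196 A_ack=2000 B_seq=2000 B_ack=196
After event 1: A_seq=196 A_ack=2167 B_seq=2167 B_ack=196
After event 2: A_seq=245 A_ack=2167 B_seq=2167 B_ack=196
After event 3: A_seq=331 A_ack=2167 B_seq=2167 B_ack=196
After event 4: A_seq=331 A_ack=2193 B_seq=2193 B_ack=196
After event 5: A_seq=331 A_ack=2306 B_seq=2306 B_ack=196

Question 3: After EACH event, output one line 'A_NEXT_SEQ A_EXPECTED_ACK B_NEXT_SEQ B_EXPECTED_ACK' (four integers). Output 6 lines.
196 2000 2000 196
196 2167 2167 196
245 2167 2167 196
331 2167 2167 196
331 2193 2193 196
331 2306 2306 196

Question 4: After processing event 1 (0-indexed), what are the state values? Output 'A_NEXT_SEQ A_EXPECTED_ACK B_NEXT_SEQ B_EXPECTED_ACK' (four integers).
After event 0: A_seq=196 A_ack=2000 B_seq=2000 B_ack=196
After event 1: A_seq=196 A_ack=2167 B_seq=2167 B_ack=196

196 2167 2167 196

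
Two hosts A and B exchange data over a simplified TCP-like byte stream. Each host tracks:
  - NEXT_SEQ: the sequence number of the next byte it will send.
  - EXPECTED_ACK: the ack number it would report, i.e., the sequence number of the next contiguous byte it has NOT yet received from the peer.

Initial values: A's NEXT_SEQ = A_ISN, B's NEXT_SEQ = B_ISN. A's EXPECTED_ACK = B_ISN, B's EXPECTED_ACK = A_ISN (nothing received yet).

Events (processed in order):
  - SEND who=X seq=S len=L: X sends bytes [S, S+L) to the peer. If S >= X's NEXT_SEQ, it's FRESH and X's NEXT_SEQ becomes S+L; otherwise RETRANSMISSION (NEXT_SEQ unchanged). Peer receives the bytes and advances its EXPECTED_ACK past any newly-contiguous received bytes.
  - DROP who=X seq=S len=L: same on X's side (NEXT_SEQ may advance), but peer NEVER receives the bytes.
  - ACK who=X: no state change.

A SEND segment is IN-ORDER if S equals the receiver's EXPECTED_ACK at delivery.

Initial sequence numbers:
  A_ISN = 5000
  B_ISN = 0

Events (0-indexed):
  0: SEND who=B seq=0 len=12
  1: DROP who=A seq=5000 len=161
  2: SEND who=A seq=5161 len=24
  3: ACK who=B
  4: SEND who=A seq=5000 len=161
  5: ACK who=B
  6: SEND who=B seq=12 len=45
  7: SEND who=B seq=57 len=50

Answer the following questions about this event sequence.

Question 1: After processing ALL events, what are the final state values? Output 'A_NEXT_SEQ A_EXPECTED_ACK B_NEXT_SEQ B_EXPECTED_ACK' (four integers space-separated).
Answer: 5185 107 107 5185

Derivation:
After event 0: A_seq=5000 A_ack=12 B_seq=12 B_ack=5000
After event 1: A_seq=5161 A_ack=12 B_seq=12 B_ack=5000
After event 2: A_seq=5185 A_ack=12 B_seq=12 B_ack=5000
After event 3: A_seq=5185 A_ack=12 B_seq=12 B_ack=5000
After event 4: A_seq=5185 A_ack=12 B_seq=12 B_ack=5185
After event 5: A_seq=5185 A_ack=12 B_seq=12 B_ack=5185
After event 6: A_seq=5185 A_ack=57 B_seq=57 B_ack=5185
After event 7: A_seq=5185 A_ack=107 B_seq=107 B_ack=5185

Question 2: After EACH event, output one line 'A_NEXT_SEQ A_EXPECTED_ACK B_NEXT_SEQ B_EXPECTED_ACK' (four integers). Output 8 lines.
5000 12 12 5000
5161 12 12 5000
5185 12 12 5000
5185 12 12 5000
5185 12 12 5185
5185 12 12 5185
5185 57 57 5185
5185 107 107 5185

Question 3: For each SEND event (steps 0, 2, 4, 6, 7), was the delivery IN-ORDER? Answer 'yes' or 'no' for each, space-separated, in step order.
Step 0: SEND seq=0 -> in-order
Step 2: SEND seq=5161 -> out-of-order
Step 4: SEND seq=5000 -> in-order
Step 6: SEND seq=12 -> in-order
Step 7: SEND seq=57 -> in-order

Answer: yes no yes yes yes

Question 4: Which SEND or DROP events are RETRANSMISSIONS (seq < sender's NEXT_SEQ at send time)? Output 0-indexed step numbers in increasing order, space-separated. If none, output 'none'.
Answer: 4

Derivation:
Step 0: SEND seq=0 -> fresh
Step 1: DROP seq=5000 -> fresh
Step 2: SEND seq=5161 -> fresh
Step 4: SEND seq=5000 -> retransmit
Step 6: SEND seq=12 -> fresh
Step 7: SEND seq=57 -> fresh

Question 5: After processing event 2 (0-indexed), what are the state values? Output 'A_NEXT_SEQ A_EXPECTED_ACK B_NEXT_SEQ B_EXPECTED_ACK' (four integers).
After event 0: A_seq=5000 A_ack=12 B_seq=12 B_ack=5000
After event 1: A_seq=5161 A_ack=12 B_seq=12 B_ack=5000
After event 2: A_seq=5185 A_ack=12 B_seq=12 B_ack=5000

5185 12 12 5000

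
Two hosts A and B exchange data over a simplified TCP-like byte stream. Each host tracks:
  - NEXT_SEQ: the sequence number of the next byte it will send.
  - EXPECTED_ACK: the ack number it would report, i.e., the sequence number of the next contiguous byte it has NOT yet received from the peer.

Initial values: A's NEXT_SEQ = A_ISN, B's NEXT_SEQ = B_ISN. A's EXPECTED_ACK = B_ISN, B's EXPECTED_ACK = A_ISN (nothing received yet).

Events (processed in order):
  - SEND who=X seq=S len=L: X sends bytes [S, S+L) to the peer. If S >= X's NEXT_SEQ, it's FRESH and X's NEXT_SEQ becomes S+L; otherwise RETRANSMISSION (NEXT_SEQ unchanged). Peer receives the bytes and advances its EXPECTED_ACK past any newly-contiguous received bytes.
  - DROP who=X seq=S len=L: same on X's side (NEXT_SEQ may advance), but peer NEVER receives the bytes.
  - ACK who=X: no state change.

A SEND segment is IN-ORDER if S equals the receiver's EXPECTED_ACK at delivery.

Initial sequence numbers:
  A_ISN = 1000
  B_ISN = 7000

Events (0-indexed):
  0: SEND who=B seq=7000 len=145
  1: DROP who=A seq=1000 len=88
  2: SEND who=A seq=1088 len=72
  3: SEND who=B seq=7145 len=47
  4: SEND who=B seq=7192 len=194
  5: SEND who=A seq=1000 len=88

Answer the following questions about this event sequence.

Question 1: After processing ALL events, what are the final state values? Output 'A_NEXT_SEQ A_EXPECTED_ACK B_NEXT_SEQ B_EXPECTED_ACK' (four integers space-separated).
Answer: 1160 7386 7386 1160

Derivation:
After event 0: A_seq=1000 A_ack=7145 B_seq=7145 B_ack=1000
After event 1: A_seq=1088 A_ack=7145 B_seq=7145 B_ack=1000
After event 2: A_seq=1160 A_ack=7145 B_seq=7145 B_ack=1000
After event 3: A_seq=1160 A_ack=7192 B_seq=7192 B_ack=1000
After event 4: A_seq=1160 A_ack=7386 B_seq=7386 B_ack=1000
After event 5: A_seq=1160 A_ack=7386 B_seq=7386 B_ack=1160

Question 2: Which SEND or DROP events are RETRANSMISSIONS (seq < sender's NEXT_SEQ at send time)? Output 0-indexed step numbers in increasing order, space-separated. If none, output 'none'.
Step 0: SEND seq=7000 -> fresh
Step 1: DROP seq=1000 -> fresh
Step 2: SEND seq=1088 -> fresh
Step 3: SEND seq=7145 -> fresh
Step 4: SEND seq=7192 -> fresh
Step 5: SEND seq=1000 -> retransmit

Answer: 5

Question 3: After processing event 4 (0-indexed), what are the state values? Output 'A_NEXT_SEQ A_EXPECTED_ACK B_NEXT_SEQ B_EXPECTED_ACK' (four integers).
After event 0: A_seq=1000 A_ack=7145 B_seq=7145 B_ack=1000
After event 1: A_seq=1088 A_ack=7145 B_seq=7145 B_ack=1000
After event 2: A_seq=1160 A_ack=7145 B_seq=7145 B_ack=1000
After event 3: A_seq=1160 A_ack=7192 B_seq=7192 B_ack=1000
After event 4: A_seq=1160 A_ack=7386 B_seq=7386 B_ack=1000

1160 7386 7386 1000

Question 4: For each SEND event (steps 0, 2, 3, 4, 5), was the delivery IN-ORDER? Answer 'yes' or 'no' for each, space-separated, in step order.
Answer: yes no yes yes yes

Derivation:
Step 0: SEND seq=7000 -> in-order
Step 2: SEND seq=1088 -> out-of-order
Step 3: SEND seq=7145 -> in-order
Step 4: SEND seq=7192 -> in-order
Step 5: SEND seq=1000 -> in-order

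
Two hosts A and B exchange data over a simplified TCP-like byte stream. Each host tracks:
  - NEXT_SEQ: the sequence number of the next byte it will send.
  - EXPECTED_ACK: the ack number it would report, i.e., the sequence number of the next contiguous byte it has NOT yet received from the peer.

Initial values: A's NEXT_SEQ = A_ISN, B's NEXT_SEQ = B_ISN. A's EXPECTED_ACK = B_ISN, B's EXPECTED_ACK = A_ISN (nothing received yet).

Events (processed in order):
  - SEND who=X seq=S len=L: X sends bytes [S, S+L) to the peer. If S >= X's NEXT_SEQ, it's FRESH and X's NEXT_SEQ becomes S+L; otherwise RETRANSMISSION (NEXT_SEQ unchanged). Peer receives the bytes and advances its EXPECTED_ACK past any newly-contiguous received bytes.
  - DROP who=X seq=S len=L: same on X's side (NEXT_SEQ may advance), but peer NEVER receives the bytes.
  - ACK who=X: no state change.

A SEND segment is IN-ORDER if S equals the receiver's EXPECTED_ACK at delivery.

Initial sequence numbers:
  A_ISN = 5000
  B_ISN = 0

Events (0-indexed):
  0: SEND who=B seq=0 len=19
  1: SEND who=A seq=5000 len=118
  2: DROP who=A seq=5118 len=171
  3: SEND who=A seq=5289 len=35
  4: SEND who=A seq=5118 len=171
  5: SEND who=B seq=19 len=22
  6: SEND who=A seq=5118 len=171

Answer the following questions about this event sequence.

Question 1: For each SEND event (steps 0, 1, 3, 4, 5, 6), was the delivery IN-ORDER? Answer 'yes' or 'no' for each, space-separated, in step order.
Answer: yes yes no yes yes no

Derivation:
Step 0: SEND seq=0 -> in-order
Step 1: SEND seq=5000 -> in-order
Step 3: SEND seq=5289 -> out-of-order
Step 4: SEND seq=5118 -> in-order
Step 5: SEND seq=19 -> in-order
Step 6: SEND seq=5118 -> out-of-order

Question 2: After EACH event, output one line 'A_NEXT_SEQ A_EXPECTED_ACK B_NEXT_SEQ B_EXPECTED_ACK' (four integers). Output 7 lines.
5000 19 19 5000
5118 19 19 5118
5289 19 19 5118
5324 19 19 5118
5324 19 19 5324
5324 41 41 5324
5324 41 41 5324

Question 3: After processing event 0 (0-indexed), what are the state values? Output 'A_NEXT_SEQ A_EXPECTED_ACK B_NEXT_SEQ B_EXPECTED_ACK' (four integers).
After event 0: A_seq=5000 A_ack=19 B_seq=19 B_ack=5000

5000 19 19 5000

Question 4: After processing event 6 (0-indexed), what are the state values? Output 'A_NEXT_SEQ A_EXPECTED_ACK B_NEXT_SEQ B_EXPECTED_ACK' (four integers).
After event 0: A_seq=5000 A_ack=19 B_seq=19 B_ack=5000
After event 1: A_seq=5118 A_ack=19 B_seq=19 B_ack=5118
After event 2: A_seq=5289 A_ack=19 B_seq=19 B_ack=5118
After event 3: A_seq=5324 A_ack=19 B_seq=19 B_ack=5118
After event 4: A_seq=5324 A_ack=19 B_seq=19 B_ack=5324
After event 5: A_seq=5324 A_ack=41 B_seq=41 B_ack=5324
After event 6: A_seq=5324 A_ack=41 B_seq=41 B_ack=5324

5324 41 41 5324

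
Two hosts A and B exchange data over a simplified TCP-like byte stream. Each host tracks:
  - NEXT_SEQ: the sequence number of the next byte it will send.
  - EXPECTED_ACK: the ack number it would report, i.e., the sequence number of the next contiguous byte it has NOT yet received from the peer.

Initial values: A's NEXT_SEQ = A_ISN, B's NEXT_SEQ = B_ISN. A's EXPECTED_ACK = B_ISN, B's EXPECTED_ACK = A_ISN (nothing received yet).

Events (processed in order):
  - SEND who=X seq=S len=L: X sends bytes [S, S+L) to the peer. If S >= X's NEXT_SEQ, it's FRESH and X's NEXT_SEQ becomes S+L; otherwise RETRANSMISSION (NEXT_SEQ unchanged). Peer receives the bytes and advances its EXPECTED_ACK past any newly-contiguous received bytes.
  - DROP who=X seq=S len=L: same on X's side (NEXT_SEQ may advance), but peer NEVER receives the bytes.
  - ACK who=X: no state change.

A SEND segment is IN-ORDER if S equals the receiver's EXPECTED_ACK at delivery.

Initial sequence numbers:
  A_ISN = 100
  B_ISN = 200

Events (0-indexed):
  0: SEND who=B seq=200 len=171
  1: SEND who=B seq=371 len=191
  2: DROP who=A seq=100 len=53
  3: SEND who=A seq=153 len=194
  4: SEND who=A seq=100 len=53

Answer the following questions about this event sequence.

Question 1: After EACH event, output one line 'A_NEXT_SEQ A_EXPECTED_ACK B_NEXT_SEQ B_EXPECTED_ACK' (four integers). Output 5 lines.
100 371 371 100
100 562 562 100
153 562 562 100
347 562 562 100
347 562 562 347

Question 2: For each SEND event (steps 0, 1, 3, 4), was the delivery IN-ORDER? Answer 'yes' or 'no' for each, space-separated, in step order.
Step 0: SEND seq=200 -> in-order
Step 1: SEND seq=371 -> in-order
Step 3: SEND seq=153 -> out-of-order
Step 4: SEND seq=100 -> in-order

Answer: yes yes no yes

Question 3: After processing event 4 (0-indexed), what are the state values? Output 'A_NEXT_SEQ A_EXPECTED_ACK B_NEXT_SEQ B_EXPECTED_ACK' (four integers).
After event 0: A_seq=100 A_ack=371 B_seq=371 B_ack=100
After event 1: A_seq=100 A_ack=562 B_seq=562 B_ack=100
After event 2: A_seq=153 A_ack=562 B_seq=562 B_ack=100
After event 3: A_seq=347 A_ack=562 B_seq=562 B_ack=100
After event 4: A_seq=347 A_ack=562 B_seq=562 B_ack=347

347 562 562 347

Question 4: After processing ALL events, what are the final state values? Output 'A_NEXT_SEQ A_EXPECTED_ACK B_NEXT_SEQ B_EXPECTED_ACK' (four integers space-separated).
Answer: 347 562 562 347

Derivation:
After event 0: A_seq=100 A_ack=371 B_seq=371 B_ack=100
After event 1: A_seq=100 A_ack=562 B_seq=562 B_ack=100
After event 2: A_seq=153 A_ack=562 B_seq=562 B_ack=100
After event 3: A_seq=347 A_ack=562 B_seq=562 B_ack=100
After event 4: A_seq=347 A_ack=562 B_seq=562 B_ack=347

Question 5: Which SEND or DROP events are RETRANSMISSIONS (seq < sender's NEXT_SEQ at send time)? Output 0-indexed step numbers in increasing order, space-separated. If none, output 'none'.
Answer: 4

Derivation:
Step 0: SEND seq=200 -> fresh
Step 1: SEND seq=371 -> fresh
Step 2: DROP seq=100 -> fresh
Step 3: SEND seq=153 -> fresh
Step 4: SEND seq=100 -> retransmit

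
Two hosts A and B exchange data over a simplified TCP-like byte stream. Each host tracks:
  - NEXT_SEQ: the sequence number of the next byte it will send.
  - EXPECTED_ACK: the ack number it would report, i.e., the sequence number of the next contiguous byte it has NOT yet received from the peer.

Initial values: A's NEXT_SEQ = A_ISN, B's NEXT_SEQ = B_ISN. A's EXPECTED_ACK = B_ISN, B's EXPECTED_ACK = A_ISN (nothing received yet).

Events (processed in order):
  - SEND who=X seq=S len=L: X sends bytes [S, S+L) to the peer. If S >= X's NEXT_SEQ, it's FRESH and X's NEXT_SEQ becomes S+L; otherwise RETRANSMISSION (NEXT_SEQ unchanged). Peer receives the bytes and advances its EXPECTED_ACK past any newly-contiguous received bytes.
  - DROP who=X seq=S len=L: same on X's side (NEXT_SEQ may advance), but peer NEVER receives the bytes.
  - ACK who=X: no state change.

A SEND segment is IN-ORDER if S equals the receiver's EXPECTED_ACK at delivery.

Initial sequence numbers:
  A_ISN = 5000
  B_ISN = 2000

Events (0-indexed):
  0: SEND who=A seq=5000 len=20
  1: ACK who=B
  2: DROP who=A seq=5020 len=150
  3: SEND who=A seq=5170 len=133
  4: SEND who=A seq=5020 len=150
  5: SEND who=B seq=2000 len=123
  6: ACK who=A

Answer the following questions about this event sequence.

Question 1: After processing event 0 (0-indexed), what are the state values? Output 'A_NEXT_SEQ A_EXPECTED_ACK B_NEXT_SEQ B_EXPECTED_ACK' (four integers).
After event 0: A_seq=5020 A_ack=2000 B_seq=2000 B_ack=5020

5020 2000 2000 5020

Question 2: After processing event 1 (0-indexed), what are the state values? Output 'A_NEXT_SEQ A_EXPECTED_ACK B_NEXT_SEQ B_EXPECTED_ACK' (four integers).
After event 0: A_seq=5020 A_ack=2000 B_seq=2000 B_ack=5020
After event 1: A_seq=5020 A_ack=2000 B_seq=2000 B_ack=5020

5020 2000 2000 5020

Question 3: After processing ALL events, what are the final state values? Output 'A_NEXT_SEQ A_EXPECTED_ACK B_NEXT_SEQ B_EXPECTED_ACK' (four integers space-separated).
After event 0: A_seq=5020 A_ack=2000 B_seq=2000 B_ack=5020
After event 1: A_seq=5020 A_ack=2000 B_seq=2000 B_ack=5020
After event 2: A_seq=5170 A_ack=2000 B_seq=2000 B_ack=5020
After event 3: A_seq=5303 A_ack=2000 B_seq=2000 B_ack=5020
After event 4: A_seq=5303 A_ack=2000 B_seq=2000 B_ack=5303
After event 5: A_seq=5303 A_ack=2123 B_seq=2123 B_ack=5303
After event 6: A_seq=5303 A_ack=2123 B_seq=2123 B_ack=5303

Answer: 5303 2123 2123 5303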